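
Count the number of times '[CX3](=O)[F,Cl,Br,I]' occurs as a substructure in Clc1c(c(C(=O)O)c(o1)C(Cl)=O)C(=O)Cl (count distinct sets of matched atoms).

[CX3](=O)[F,Cl,Br,I] is the SMARTS for an acyl halide: a carbonyl carbon bonded to a halogen.
The molecule carries 2 separate instances of an acyl chloride (-C(=O)Cl) meeting every constraint; each maps to a distinct set of atoms, giving 2 matches.

2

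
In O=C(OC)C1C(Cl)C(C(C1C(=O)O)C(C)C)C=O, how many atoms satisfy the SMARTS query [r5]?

5

Check the 18 heavy atoms by environment: 5× C (in 5-ring) → match; 7× C (acyclic) → no; 5× O (acyclic) → no; 1× Cl (acyclic) → no.
That gives 5 matching atoms.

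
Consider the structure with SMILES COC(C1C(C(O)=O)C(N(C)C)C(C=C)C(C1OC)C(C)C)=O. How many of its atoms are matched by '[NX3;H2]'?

0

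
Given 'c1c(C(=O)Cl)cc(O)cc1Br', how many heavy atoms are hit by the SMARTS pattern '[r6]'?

Check the 11 heavy atoms by environment: 6× c (aromatic, in 6-ring) → match; 1× Br (acyclic) → no; 2× O (acyclic) → no; 1× C (acyclic) → no; 1× Cl (acyclic) → no.
That gives 6 matching atoms.

6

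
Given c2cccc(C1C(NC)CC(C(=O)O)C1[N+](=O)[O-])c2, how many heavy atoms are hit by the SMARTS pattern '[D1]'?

5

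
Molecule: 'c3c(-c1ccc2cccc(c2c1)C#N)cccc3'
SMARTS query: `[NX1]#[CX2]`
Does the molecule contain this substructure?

The pattern [NX1]#[CX2] describes a nitrogen triple-bonded to a two-connected carbon — a nitrile.
The molecule carries a nitrile (-C#N), whose atoms satisfy every constraint of the query, so the pattern matches.

Yes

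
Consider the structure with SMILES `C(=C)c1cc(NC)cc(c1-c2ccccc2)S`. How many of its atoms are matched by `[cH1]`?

The query [cH1] means: aromatic carbon bearing exactly one hydrogen.
Check the 17 heavy atoms by environment: 7× c (aromatic, H1) → match; 5× c (aromatic, H0) → no; 1× S (H1) → no; 1× N (H1) → no; 1× C (H3) → no; 1× C (H1) → no; 1× C (H2) → no.
That gives 7 matching atoms.

7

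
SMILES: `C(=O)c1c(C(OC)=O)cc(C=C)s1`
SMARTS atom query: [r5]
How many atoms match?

5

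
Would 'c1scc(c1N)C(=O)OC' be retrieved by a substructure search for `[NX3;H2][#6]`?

Yes

The pattern [NX3;H2][#6] describes a trivalent nitrogen with two H attached to carbon — a primary amine.
The molecule carries a primary amino group (-NH2), whose atoms satisfy every constraint of the query, so the pattern matches.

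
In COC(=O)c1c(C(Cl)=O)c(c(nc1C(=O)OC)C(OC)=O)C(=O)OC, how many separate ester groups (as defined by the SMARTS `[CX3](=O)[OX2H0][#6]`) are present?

4

[CX3](=O)[OX2H0][#6] is the SMARTS for an ester: a carbonyl carbon bonded to an oxygen that is itself bonded to carbon (no H on that O).
The molecule carries 4 separate instances of a methyl-ester group (-C(=O)OCH3) meeting every constraint; each maps to a distinct set of atoms, giving 4 matches.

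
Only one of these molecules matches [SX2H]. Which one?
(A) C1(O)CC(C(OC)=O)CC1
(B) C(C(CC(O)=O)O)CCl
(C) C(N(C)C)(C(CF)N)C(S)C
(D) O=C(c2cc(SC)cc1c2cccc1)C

[SX2H] describes an aliphatic sulfur with two connections, one being H (a thiol).
(A) has a hydroxyl group (-OH) but it is an -OH, not an -SH.
(B) has a hydroxyl group (-OH) but it is an -OH, not an -SH.
(C) contains a thiol (-SH), which satisfies every atom and bond constraint.
(D) has a methylthio ether (-SCH3) but the sulfur has H0 (bonded to two carbons), not H1.
So the answer is (C).

C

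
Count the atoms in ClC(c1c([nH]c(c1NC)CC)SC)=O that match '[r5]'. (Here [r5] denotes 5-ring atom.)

5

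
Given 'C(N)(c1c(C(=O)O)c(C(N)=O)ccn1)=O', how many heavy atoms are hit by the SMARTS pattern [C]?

The query [C] means: uppercase C matches aliphatic (non-aromatic) carbon only.
Check the 15 heavy atoms by environment: 1× n (aromatic) → no; 5× c (aromatic) → no; 3× C → match; 4× O → no; 2× N → no.
That gives 3 matching atoms.

3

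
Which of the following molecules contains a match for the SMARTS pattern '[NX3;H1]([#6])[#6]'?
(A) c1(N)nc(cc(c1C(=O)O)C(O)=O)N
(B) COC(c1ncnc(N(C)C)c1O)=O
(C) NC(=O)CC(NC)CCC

C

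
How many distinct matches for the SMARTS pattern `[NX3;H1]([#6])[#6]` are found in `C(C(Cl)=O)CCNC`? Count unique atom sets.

1

[NX3;H1]([#6])[#6] is the SMARTS for a secondary amine: a trivalent nitrogen with one H, bonded to two carbons.
Exactly one fragment in the molecule meets all constraints, giving 1 match.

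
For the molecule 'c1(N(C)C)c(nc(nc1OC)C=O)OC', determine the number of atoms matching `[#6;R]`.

4

The query [#6;R] means: carbon that is part of a ring.
Check the 15 heavy atoms by environment: 2× n (aromatic, in 6-ring) → no; 4× c (aromatic, in 6-ring) → match; 5× C (acyclic) → no; 3× O (acyclic) → no; 1× N (acyclic) → no.
That gives 4 matching atoms.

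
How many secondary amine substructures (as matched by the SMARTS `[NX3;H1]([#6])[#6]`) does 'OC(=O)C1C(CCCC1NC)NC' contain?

2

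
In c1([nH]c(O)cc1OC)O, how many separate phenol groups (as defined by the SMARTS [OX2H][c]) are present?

[OX2H][c] is the SMARTS for a phenol: a hydroxyl oxygen attached to an aromatic carbon.
The molecule carries 2 separate instances of a hydroxyl group (-OH) meeting every constraint; each maps to a distinct set of atoms, giving 2 matches.

2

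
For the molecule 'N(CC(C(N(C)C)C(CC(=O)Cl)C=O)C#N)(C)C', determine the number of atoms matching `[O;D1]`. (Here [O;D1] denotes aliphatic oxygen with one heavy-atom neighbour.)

2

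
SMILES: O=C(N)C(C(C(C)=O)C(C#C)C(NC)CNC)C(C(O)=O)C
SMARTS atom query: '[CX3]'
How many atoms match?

3

The query [CX3] means: C with X3: aliphatic carbon with exactly 3 total connections.
Check the 22 heavy atoms by environment: 10× C (X4) → no; 3× N (X3) → no; 3× C (X3) → match; 3× O (X1) → no; 1× O (X2) → no; 2× C (X2) → no.
That gives 3 matching atoms.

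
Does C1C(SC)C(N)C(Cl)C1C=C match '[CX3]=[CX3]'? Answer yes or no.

Yes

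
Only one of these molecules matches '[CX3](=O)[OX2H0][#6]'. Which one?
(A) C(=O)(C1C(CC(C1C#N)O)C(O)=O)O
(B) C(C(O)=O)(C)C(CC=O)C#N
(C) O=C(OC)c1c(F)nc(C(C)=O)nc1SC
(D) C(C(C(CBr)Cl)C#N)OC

[CX3](=O)[OX2H0][#6] describes a carbonyl carbon bonded to an oxygen that is itself bonded to carbon (no H on that O) (an ester).
(A) has a carboxylic acid group (-C(=O)OH) but the singly-bonded O carries H (OX2H1, not H0).
(B) has a carboxylic acid group (-C(=O)OH) but the singly-bonded O carries H (OX2H1, not H0).
(C) contains a methyl-ester group (-C(=O)OCH3), which satisfies every atom and bond constraint.
(D) has a methoxy ether (-OCH3) but the ether oxygen is not adjacent to a C=O carbon.
So the answer is (C).

C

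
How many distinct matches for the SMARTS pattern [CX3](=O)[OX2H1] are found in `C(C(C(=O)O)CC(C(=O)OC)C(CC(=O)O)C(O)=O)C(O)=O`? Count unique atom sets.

4

[CX3](=O)[OX2H1] is the SMARTS for a carboxylic acid: an sp2 carbon double-bonded to O and single-bonded to an -OH oxygen.
The molecule carries 4 separate instances of a carboxylic acid group (-C(=O)OH) meeting every constraint; each maps to a distinct set of atoms, giving 4 matches.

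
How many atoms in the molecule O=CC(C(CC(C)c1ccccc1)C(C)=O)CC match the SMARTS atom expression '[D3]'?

The query [D3] means: atom with exactly three heavy-atom neighbours.
Check the 18 heavy atoms by environment: 3× C (D1) → no; 4× C (D3) → match; 3× C (D2) → no; 2× O (D1) → no; 1× c (aromatic, D3) → match; 5× c (aromatic, D2) → no.
Summing the matching environments: 4 + 1 = 5 matching atoms.

5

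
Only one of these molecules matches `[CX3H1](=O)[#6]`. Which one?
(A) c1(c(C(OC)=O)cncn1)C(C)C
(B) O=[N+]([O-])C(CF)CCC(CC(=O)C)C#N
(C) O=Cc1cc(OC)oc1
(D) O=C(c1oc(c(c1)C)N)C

[CX3H1](=O)[#6] describes an sp2 carbon with one H, double-bonded to O and single-bonded to carbon (an aldehyde).
(A) has a methyl-ester group (-C(=O)OCH3) but the carbonyl carbon has H0, not H1.
(B) has an acetyl/ketone group (-C(=O)CH3) but the carbonyl carbon has H0 (two carbon neighbours), not H1.
(C) contains an aldehyde (-CHO), which satisfies every atom and bond constraint.
(D) has an acetyl/ketone group (-C(=O)CH3) but the carbonyl carbon has H0 (two carbon neighbours), not H1.
So the answer is (C).

C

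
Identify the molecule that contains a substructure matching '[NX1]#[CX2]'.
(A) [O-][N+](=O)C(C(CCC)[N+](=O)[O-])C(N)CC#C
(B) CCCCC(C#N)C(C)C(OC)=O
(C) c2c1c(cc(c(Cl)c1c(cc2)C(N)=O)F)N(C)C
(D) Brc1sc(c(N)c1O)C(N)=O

B

[NX1]#[CX2] describes a nitrogen triple-bonded to a two-connected carbon (a nitrile).
(A) has a nitro group (-[N+](=O)[O-]) but there is no C#N triple bond.
(B) contains a nitrile (-C#N), which satisfies every atom and bond constraint.
(C) has a primary amide (-C(=O)NH2) but the nitrogen is NX3, not NX1.
(D) has a primary amino group (-NH2) but the nitrogen is NX3 (three connections), not NX1 triple-bonded.
So the answer is (B).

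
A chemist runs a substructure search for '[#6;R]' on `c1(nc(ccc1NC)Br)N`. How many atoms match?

5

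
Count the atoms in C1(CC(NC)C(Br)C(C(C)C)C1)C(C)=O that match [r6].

Check the 15 heavy atoms by environment: 6× C (in 6-ring) → match; 6× C (acyclic) → no; 1× Br (acyclic) → no; 1× N (acyclic) → no; 1× O (acyclic) → no.
That gives 6 matching atoms.

6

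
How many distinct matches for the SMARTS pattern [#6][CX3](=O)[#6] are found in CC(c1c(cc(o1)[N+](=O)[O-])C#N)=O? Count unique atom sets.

1

[#6][CX3](=O)[#6] is the SMARTS for a ketone: a carbonyl carbon (no H) flanked by two carbons.
Exactly one fragment in the molecule meets all constraints, giving 1 match.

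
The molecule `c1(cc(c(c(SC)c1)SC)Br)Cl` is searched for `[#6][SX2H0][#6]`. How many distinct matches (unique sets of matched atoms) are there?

[#6][SX2H0][#6] is the SMARTS for a thioether: an aliphatic sulfur bridging two carbons with no H on the sulfur.
The molecule carries 2 separate instances of a methylthio ether (-SCH3) meeting every constraint; each maps to a distinct set of atoms, giving 2 matches.

2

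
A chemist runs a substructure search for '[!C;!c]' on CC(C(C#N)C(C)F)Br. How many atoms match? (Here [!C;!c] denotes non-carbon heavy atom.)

The query [!C;!c] means: neither aliphatic nor aromatic carbon — same as [!#6].
Check the 9 heavy atoms by environment: 6× C → no; 1× Br → match; 1× N → match; 1× F → match.
Summing the matching environments: 1 + 1 + 1 = 3 matching atoms.

3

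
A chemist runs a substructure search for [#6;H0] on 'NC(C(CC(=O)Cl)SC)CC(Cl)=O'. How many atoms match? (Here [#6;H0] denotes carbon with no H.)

The query [#6;H0] means: any carbon with no attached hydrogen.
Check the 13 heavy atoms by environment: 2× C (H2) → no; 2× C (H1) → no; 2× C (H0) → match; 2× O (H0) → no; 2× Cl (H0) → no; 1× N (H2) → no; 1× S (H0) → no; 1× C (H3) → no.
That gives 2 matching atoms.

2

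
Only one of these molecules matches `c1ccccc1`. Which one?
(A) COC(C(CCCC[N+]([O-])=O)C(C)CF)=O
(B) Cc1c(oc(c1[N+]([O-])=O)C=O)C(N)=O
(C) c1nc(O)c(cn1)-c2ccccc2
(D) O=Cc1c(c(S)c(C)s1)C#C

c1ccccc1 describes six aromatic carbons in a ring (a benzene ring).
(A) has a methyl group (-CH3) but no six-membered all-carbon aromatic ring is present.
(B) has a methyl group (-CH3) but no six-membered all-carbon aromatic ring is present.
(C) contains a phenyl ring, which satisfies every atom and bond constraint.
(D) has a methyl group (-CH3) but no six-membered all-carbon aromatic ring is present.
So the answer is (C).

C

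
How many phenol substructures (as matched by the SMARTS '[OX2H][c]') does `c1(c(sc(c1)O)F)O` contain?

2

[OX2H][c] is the SMARTS for a phenol: a hydroxyl oxygen attached to an aromatic carbon.
The molecule carries 2 separate instances of a hydroxyl group (-OH) meeting every constraint; each maps to a distinct set of atoms, giving 2 matches.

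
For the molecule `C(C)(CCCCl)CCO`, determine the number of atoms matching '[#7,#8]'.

The query [#7,#8] means: nitrogen or oxygen (comma = OR).
Check the 9 heavy atoms by environment: 7× C → no; 1× Cl → no; 1× O → match.
That gives 1 matching atom.

1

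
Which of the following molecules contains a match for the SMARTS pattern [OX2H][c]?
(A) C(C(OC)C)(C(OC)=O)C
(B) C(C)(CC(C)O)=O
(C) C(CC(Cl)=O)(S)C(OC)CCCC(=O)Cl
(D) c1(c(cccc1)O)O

D

[OX2H][c] describes a hydroxyl oxygen attached to an aromatic carbon (a phenol).
(A) has a methoxy ether (-OCH3) but the oxygen has H0, not H1.
(B) has a hydroxyl group (-OH) but the -OH is on an aliphatic carbon, not an aromatic c.
(C) has a methoxy ether (-OCH3) but the oxygen has H0, not H1.
(D) contains a hydroxyl group (-OH), which satisfies every atom and bond constraint.
So the answer is (D).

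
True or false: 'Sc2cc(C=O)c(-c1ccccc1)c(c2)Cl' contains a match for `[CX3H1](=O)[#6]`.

True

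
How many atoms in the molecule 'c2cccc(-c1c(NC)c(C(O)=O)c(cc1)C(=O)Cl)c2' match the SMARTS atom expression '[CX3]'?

2

The query [CX3] means: C with X3: aliphatic carbon with exactly 3 total connections.
Check the 20 heavy atoms by environment: 12× c (aromatic, X3) → no; 2× C (X3) → match; 2× O (X1) → no; 1× O (X2) → no; 1× N (X3) → no; 1× C (X4) → no; 1× Cl (X1) → no.
That gives 2 matching atoms.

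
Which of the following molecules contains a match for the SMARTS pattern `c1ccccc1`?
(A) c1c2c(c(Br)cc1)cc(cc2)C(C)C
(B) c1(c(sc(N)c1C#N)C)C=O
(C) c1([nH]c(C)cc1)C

A

c1ccccc1 describes six aromatic carbons in a ring (a benzene ring).
(A) contains the required atom environment, so the pattern matches.
(B) has a methyl group (-CH3) but no six-membered all-carbon aromatic ring is present.
(C) has a methyl group (-CH3) but no six-membered all-carbon aromatic ring is present.
So the answer is (A).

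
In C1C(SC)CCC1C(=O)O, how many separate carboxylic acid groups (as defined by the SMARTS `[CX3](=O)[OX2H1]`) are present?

[CX3](=O)[OX2H1] is the SMARTS for a carboxylic acid: an sp2 carbon double-bonded to O and single-bonded to an -OH oxygen.
Exactly one fragment in the molecule meets all constraints, giving 1 match.

1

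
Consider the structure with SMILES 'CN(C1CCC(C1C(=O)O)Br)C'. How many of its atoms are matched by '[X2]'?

Check the 12 heavy atoms by environment: 7× C (X4) → no; 1× C (X3) → no; 1× O (X1) → no; 1× O (X2) → match; 1× N (X3) → no; 1× Br (X1) → no.
That gives 1 matching atom.

1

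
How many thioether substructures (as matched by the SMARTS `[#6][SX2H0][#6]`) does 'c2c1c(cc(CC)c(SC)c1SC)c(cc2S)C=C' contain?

2

[#6][SX2H0][#6] is the SMARTS for a thioether: an aliphatic sulfur bridging two carbons with no H on the sulfur.
The molecule carries 2 separate instances of a methylthio ether (-SCH3) meeting every constraint; each maps to a distinct set of atoms, giving 2 matches.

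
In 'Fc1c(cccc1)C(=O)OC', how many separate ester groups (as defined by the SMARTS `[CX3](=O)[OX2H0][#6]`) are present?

1

[CX3](=O)[OX2H0][#6] is the SMARTS for an ester: a carbonyl carbon bonded to an oxygen that is itself bonded to carbon (no H on that O).
Exactly one fragment in the molecule meets all constraints, giving 1 match.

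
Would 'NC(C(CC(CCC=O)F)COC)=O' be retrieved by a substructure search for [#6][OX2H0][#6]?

Yes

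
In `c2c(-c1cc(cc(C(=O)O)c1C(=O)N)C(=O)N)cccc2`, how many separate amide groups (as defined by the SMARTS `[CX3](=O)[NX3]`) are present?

2

[CX3](=O)[NX3] is the SMARTS for an amide: a carbonyl carbon bonded to a trivalent nitrogen.
The molecule carries 2 separate instances of a primary amide (-C(=O)NH2) meeting every constraint; each maps to a distinct set of atoms, giving 2 matches.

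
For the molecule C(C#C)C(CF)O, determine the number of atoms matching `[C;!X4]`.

2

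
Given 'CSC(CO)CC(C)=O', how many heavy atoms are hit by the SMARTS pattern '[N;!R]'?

0

Check the 9 heavy atoms by environment: 6× C (acyclic) → no; 2× O (acyclic) → no; 1× S (acyclic) → no.
No environment satisfies the query, so 0 matching atoms.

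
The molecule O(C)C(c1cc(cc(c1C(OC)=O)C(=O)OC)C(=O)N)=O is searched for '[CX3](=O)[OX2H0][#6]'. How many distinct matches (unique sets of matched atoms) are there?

3

[CX3](=O)[OX2H0][#6] is the SMARTS for an ester: a carbonyl carbon bonded to an oxygen that is itself bonded to carbon (no H on that O).
The molecule carries 3 separate instances of a methyl-ester group (-C(=O)OCH3) meeting every constraint; each maps to a distinct set of atoms, giving 3 matches.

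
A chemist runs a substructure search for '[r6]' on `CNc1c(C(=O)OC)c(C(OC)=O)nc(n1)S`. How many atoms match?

6

Check the 17 heavy atoms by environment: 2× n (aromatic, in 6-ring) → match; 4× c (aromatic, in 6-ring) → match; 1× S (acyclic) → no; 1× N (acyclic) → no; 5× C (acyclic) → no; 4× O (acyclic) → no.
Summing the matching environments: 2 + 4 = 6 matching atoms.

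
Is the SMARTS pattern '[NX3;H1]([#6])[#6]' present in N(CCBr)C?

The pattern [NX3;H1]([#6])[#6] describes a trivalent nitrogen with one H, bonded to two carbons — a secondary amine.
The molecule carries an N-methylamino group (-NHCH3), whose atoms satisfy every constraint of the query, so the pattern matches.

Yes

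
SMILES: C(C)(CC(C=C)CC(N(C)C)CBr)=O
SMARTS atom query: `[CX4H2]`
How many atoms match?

3

The query [CX4H2] means: sp3 carbon (X4) with exactly two hydrogens.
Check the 14 heavy atoms by environment: 3× C (H2, X4) → match; 2× C (H1, X4) → no; 1× C (H1, X3) → no; 1× C (H2, X3) → no; 1× Br (H0, X1) → no; 1× N (H0, X3) → no; 3× C (H3, X4) → no; 1× C (H0, X3) → no; 1× O (H0, X1) → no.
That gives 3 matching atoms.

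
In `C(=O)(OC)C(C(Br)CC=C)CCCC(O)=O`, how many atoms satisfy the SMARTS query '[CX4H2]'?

The query [CX4H2] means: sp3 carbon (X4) with exactly two hydrogens.
Check the 16 heavy atoms by environment: 4× C (H2, X4) → match; 2× C (H1, X4) → no; 1× Br (H0, X1) → no; 2× C (H0, X3) → no; 2× O (H0, X1) → no; 1× O (H0, X2) → no; 1× C (H3, X4) → no; 1× O (H1, X2) → no; 1× C (H1, X3) → no; 1× C (H2, X3) → no.
That gives 4 matching atoms.

4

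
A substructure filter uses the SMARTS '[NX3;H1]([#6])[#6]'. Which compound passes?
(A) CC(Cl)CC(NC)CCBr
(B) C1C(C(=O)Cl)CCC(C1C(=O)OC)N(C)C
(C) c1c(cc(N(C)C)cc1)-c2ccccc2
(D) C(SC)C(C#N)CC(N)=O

A

[NX3;H1]([#6])[#6] describes a trivalent nitrogen with one H, bonded to two carbons (a secondary amine).
(A) contains an N-methylamino group (-NHCH3), which satisfies every atom and bond constraint.
(B) has a dimethylamino group (-N(CH3)2) but the nitrogen has H0, not H1.
(C) has a dimethylamino group (-N(CH3)2) but the nitrogen has H0, not H1.
(D) has a primary amide (-C(=O)NH2) but the -C(=O)NH2 nitrogen has H2, not H1.
So the answer is (A).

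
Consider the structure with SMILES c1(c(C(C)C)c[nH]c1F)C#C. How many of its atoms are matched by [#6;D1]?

The query [#6;D1] means: carbon bonded to exactly one heavy atom.
Check the 11 heavy atoms by environment: 1× n (aromatic, D2) → no; 1× c (aromatic, D2) → no; 3× c (aromatic, D3) → no; 1× C (D2) → no; 3× C (D1) → match; 1× F (D1) → no; 1× C (D3) → no.
That gives 3 matching atoms.

3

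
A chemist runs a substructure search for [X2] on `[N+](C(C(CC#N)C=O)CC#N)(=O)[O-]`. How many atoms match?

2

The query [X2] means: any atom with exactly two total connections (bonds + H).
Check the 13 heavy atoms by environment: 4× C (X4) → no; 1× C (X3) → no; 2× O (X1) → no; 1× N (charge +1, X3) → no; 1× O (charge -1, X1) → no; 2× C (X2) → match; 2× N (X1) → no.
That gives 2 matching atoms.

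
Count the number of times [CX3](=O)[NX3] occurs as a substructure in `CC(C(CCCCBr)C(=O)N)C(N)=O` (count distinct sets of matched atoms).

2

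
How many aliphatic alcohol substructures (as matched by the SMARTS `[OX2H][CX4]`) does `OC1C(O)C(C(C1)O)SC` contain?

[OX2H][CX4] is the SMARTS for an aliphatic alcohol: a hydroxyl oxygen bound to an sp3 (X4) carbon.
The molecule carries 3 separate instances of a hydroxyl group (-OH) meeting every constraint; each maps to a distinct set of atoms, giving 3 matches.

3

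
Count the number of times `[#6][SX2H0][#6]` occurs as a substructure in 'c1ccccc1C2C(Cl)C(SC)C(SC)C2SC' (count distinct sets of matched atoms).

3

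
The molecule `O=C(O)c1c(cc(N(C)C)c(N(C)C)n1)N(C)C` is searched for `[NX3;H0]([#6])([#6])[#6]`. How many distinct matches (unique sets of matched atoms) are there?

3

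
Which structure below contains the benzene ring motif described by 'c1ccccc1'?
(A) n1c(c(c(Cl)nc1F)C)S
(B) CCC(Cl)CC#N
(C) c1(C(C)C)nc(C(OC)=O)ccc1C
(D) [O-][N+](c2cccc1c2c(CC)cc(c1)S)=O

D

c1ccccc1 describes six aromatic carbons in a ring (a benzene ring).
(A) has a methyl group (-CH3) but no six-membered all-carbon aromatic ring is present.
(B) has a methyl group (-CH3) but no six-membered all-carbon aromatic ring is present.
(C) has a methyl group (-CH3) but no six-membered all-carbon aromatic ring is present.
(D) contains the required atom environment, so the pattern matches.
So the answer is (D).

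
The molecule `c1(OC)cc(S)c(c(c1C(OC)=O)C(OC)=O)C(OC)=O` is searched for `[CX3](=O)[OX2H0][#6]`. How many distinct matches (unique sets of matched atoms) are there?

3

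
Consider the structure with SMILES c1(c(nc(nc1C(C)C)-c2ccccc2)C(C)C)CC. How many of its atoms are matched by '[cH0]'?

5

The query [cH0] means: aromatic carbon with no attached hydrogen (substituted or ring-fusion).
Check the 20 heavy atoms by environment: 2× n (aromatic, H0) → no; 5× c (aromatic, H0) → match; 2× C (H1) → no; 5× C (H3) → no; 1× C (H2) → no; 5× c (aromatic, H1) → no.
That gives 5 matching atoms.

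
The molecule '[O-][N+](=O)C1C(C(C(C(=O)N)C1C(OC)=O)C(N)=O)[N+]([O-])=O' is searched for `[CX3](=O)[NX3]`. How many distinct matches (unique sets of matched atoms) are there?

[CX3](=O)[NX3] is the SMARTS for an amide: a carbonyl carbon bonded to a trivalent nitrogen.
The molecule carries 2 separate instances of a primary amide (-C(=O)NH2) meeting every constraint; each maps to a distinct set of atoms, giving 2 matches.

2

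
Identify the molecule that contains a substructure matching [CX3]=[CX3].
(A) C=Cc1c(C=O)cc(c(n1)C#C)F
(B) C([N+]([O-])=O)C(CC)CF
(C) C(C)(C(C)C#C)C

[CX3]=[CX3] describes a non-aromatic C=C double bond between two sp2 carbons (an alkene).
(A) contains a vinyl group (-CH=CH2), which satisfies every atom and bond constraint.
(B) has an ethyl group (-CH2CH3) but its C-C bond is a single bond between CX4 carbons, not CX3=CX3.
(C) has an ethynyl group (-C#CH) but the C-C bond is a triple bond, not a double bond.
So the answer is (A).

A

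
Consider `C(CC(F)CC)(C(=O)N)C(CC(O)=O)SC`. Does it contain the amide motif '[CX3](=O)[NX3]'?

Yes

The pattern [CX3](=O)[NX3] describes a carbonyl carbon bonded to a trivalent nitrogen — an amide.
The molecule carries a primary amide (-C(=O)NH2), whose atoms satisfy every constraint of the query, so the pattern matches.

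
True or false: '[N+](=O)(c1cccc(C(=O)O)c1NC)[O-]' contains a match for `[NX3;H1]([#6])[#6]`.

True

The pattern [NX3;H1]([#6])[#6] describes a trivalent nitrogen with one H, bonded to two carbons — a secondary amine.
The molecule carries an N-methylamino group (-NHCH3), whose atoms satisfy every constraint of the query, so the pattern matches.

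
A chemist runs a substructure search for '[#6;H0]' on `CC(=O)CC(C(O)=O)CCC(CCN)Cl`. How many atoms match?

2

The query [#6;H0] means: any carbon with no attached hydrogen.
Check the 15 heavy atoms by environment: 5× C (H2) → no; 2× C (H1) → no; 2× C (H0) → match; 2× O (H0) → no; 1× O (H1) → no; 1× C (H3) → no; 1× N (H2) → no; 1× Cl (H0) → no.
That gives 2 matching atoms.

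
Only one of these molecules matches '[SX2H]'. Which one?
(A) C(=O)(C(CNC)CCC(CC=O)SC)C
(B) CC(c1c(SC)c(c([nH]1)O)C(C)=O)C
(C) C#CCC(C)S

C

[SX2H] describes an aliphatic sulfur with two connections, one being H (a thiol).
(A) has a methylthio ether (-SCH3) but the sulfur has H0 (bonded to two carbons), not H1.
(B) has a methylthio ether (-SCH3) but the sulfur has H0 (bonded to two carbons), not H1.
(C) contains a thiol (-SH), which satisfies every atom and bond constraint.
So the answer is (C).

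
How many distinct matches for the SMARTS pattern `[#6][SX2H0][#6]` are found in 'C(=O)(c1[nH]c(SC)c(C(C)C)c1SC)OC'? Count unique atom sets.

2

[#6][SX2H0][#6] is the SMARTS for a thioether: an aliphatic sulfur bridging two carbons with no H on the sulfur.
The molecule carries 2 separate instances of a methylthio ether (-SCH3) meeting every constraint; each maps to a distinct set of atoms, giving 2 matches.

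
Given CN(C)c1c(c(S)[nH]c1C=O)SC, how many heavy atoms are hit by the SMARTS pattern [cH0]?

4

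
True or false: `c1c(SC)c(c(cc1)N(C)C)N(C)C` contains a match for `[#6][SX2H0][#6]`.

The pattern [#6][SX2H0][#6] describes an aliphatic sulfur bridging two carbons with no H on the sulfur — a thioether.
The molecule carries a methylthio ether (-SCH3), whose atoms satisfy every constraint of the query, so the pattern matches.

True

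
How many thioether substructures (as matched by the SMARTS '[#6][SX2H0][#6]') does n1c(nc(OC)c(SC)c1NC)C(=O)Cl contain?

1

[#6][SX2H0][#6] is the SMARTS for a thioether: an aliphatic sulfur bridging two carbons with no H on the sulfur.
Exactly one fragment in the molecule meets all constraints, giving 1 match.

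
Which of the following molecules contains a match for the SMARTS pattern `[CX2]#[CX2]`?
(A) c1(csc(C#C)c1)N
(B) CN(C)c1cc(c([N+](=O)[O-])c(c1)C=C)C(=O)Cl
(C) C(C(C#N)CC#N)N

A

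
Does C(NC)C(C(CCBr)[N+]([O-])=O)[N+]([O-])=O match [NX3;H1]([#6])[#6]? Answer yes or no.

Yes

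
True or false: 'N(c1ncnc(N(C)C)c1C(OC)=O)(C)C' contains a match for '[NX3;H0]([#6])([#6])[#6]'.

The pattern [NX3;H0]([#6])([#6])[#6] describes a trivalent nitrogen with no H, bonded to three carbons — a tertiary amine.
The molecule carries a dimethylamino group (-N(CH3)2), whose atoms satisfy every constraint of the query, so the pattern matches.

True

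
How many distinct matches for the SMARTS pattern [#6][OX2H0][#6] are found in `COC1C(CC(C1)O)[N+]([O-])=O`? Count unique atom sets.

[#6][OX2H0][#6] is the SMARTS for an ether: an aliphatic oxygen bridging two carbons with no H on the oxygen.
Exactly one fragment in the molecule meets all constraints, giving 1 match.

1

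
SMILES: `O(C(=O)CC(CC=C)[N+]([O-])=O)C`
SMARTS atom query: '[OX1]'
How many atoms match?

3

The query [OX1] means: aliphatic oxygen with one total connection — typically a carbonyl =O or an oxide.
Check the 12 heavy atoms by environment: 4× C (X4) → no; 3× C (X3) → no; 2× O (X1) → match; 1× O (X2) → no; 1× N (charge +1, X3) → no; 1× O (charge -1, X1) → match.
Summing the matching environments: 2 + 1 = 3 matching atoms.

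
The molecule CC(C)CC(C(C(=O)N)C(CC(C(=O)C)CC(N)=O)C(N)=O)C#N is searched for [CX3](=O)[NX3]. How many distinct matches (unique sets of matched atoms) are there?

[CX3](=O)[NX3] is the SMARTS for an amide: a carbonyl carbon bonded to a trivalent nitrogen.
The molecule carries 3 separate instances of a primary amide (-C(=O)NH2) meeting every constraint; each maps to a distinct set of atoms, giving 3 matches.

3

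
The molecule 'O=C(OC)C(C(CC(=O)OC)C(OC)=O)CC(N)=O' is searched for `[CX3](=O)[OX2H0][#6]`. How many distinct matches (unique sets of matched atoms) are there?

3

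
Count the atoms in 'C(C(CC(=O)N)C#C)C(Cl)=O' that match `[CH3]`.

The query [CH3] means: aliphatic carbon with exactly three hydrogens.
Check the 11 heavy atoms by environment: 2× C (H2) → no; 2× C (H1) → no; 3× C (H0) → no; 2× O (H0) → no; 1× N (H2) → no; 1× Cl (H0) → no.
No environment satisfies the query, so 0 matching atoms.

0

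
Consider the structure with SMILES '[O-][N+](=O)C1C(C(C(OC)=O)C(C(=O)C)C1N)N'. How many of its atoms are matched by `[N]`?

3

The query [N] means: uppercase N matches aliphatic (non-aromatic) nitrogen only.
Check the 17 heavy atoms by environment: 9× C → no; 2× N → match; 4× O → no; 1× N (charge +1) → match; 1× O (charge -1) → no.
Summing the matching environments: 2 + 1 = 3 matching atoms.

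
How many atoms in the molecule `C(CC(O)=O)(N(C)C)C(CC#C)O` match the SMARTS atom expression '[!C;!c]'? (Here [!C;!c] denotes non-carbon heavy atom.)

4

The query [!C;!c] means: neither aliphatic nor aromatic carbon — same as [!#6].
Check the 13 heavy atoms by environment: 9× C → no; 3× O → match; 1× N → match.
Summing the matching environments: 3 + 1 = 4 matching atoms.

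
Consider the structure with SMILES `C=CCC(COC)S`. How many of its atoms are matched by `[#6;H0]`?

Check the 8 heavy atoms by environment: 3× C (H2) → no; 2× C (H1) → no; 1× O (H0) → no; 1× C (H3) → no; 1× S (H1) → no.
No environment satisfies the query, so 0 matching atoms.

0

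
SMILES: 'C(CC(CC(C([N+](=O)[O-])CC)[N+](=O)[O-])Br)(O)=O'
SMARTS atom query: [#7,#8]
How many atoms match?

Check the 17 heavy atoms by environment: 8× C → no; 2× N (charge +1) → match; 2× O (charge -1) → match; 4× O → match; 1× Br → no.
Summing the matching environments: 2 + 2 + 4 = 8 matching atoms.

8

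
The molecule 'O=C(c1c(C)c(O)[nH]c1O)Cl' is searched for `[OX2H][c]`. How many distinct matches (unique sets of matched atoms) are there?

2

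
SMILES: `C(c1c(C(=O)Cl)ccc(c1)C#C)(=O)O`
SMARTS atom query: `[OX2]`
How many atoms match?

The query [OX2] means: aliphatic oxygen with two total connections — ether, hydroxyl, or ester single-bond O.
Check the 14 heavy atoms by environment: 6× c (aromatic, X3) → no; 2× C (X3) → no; 2× O (X1) → no; 1× O (X2) → match; 1× Cl (X1) → no; 2× C (X2) → no.
That gives 1 matching atom.

1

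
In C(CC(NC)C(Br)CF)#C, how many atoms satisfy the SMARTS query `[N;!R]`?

1

The query [N;!R] means: aliphatic nitrogen not in a ring.
Check the 10 heavy atoms by environment: 7× C (acyclic) → no; 1× Br (acyclic) → no; 1× F (acyclic) → no; 1× N (acyclic) → match.
That gives 1 matching atom.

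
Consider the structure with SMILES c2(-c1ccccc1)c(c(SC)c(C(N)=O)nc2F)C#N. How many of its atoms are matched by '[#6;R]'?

11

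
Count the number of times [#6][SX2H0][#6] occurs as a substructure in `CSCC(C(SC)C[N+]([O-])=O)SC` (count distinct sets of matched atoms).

3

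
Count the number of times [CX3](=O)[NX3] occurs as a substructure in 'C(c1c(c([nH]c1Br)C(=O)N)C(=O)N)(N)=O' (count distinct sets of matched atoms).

[CX3](=O)[NX3] is the SMARTS for an amide: a carbonyl carbon bonded to a trivalent nitrogen.
The molecule carries 3 separate instances of a primary amide (-C(=O)NH2) meeting every constraint; each maps to a distinct set of atoms, giving 3 matches.

3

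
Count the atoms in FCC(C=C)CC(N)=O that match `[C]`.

6

Check the 9 heavy atoms by environment: 6× C → match; 1× F → no; 1× O → no; 1× N → no.
That gives 6 matching atoms.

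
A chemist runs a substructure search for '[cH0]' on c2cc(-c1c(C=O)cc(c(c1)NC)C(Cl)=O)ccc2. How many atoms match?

5

The query [cH0] means: aromatic carbon with no attached hydrogen (substituted or ring-fusion).
Check the 19 heavy atoms by environment: 7× c (aromatic, H1) → no; 5× c (aromatic, H0) → match; 1× N (H1) → no; 1× C (H3) → no; 1× C (H0) → no; 2× O (H0) → no; 1× Cl (H0) → no; 1× C (H1) → no.
That gives 5 matching atoms.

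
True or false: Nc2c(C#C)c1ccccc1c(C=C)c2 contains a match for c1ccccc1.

True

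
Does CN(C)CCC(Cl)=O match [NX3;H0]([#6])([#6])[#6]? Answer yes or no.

Yes

The pattern [NX3;H0]([#6])([#6])[#6] describes a trivalent nitrogen with no H, bonded to three carbons — a tertiary amine.
The molecule carries a dimethylamino group (-N(CH3)2), whose atoms satisfy every constraint of the query, so the pattern matches.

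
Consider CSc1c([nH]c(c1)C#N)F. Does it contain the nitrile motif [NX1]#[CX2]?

The pattern [NX1]#[CX2] describes a nitrogen triple-bonded to a two-connected carbon — a nitrile.
The molecule carries a nitrile (-C#N), whose atoms satisfy every constraint of the query, so the pattern matches.

Yes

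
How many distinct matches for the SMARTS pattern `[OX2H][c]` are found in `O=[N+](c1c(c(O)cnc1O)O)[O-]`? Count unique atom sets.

[OX2H][c] is the SMARTS for a phenol: a hydroxyl oxygen attached to an aromatic carbon.
The molecule carries 3 separate instances of a hydroxyl group (-OH) meeting every constraint; each maps to a distinct set of atoms, giving 3 matches.

3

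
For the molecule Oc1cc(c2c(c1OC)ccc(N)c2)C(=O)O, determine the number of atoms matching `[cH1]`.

4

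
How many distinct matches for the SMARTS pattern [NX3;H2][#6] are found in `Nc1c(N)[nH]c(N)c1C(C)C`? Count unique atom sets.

[NX3;H2][#6] is the SMARTS for a primary amine: a trivalent nitrogen with two H attached to carbon.
The molecule carries 3 separate instances of a primary amino group (-NH2) meeting every constraint; each maps to a distinct set of atoms, giving 3 matches.

3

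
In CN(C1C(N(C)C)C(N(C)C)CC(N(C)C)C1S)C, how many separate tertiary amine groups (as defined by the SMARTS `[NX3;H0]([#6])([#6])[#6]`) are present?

[NX3;H0]([#6])([#6])[#6] is the SMARTS for a tertiary amine: a trivalent nitrogen with no H, bonded to three carbons.
The molecule carries 4 separate instances of a dimethylamino group (-N(CH3)2) meeting every constraint; each maps to a distinct set of atoms, giving 4 matches.

4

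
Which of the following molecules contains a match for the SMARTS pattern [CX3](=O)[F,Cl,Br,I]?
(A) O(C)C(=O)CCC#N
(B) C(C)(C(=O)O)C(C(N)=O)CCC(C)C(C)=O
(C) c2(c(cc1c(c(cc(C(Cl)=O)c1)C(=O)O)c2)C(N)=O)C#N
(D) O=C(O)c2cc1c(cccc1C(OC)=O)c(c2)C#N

[CX3](=O)[F,Cl,Br,I] describes a carbonyl carbon bonded to a halogen (an acyl halide).
(A) has a methyl-ester group (-C(=O)OCH3) but the carbonyl is bonded to -O-C, not to a halogen.
(B) has a carboxylic acid group (-C(=O)OH) but the carbonyl is bonded to -OH, not to a halogen.
(C) contains an acyl chloride (-C(=O)Cl), which satisfies every atom and bond constraint.
(D) has a carboxylic acid group (-C(=O)OH) but the carbonyl is bonded to -OH, not to a halogen.
So the answer is (C).

C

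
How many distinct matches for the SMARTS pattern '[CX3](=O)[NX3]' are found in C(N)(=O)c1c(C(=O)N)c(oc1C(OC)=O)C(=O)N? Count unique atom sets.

3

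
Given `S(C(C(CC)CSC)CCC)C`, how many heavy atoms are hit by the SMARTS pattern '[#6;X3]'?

Check the 12 heavy atoms by environment: 10× C (X4) → no; 2× S (X2) → no.
No environment satisfies the query, so 0 matching atoms.

0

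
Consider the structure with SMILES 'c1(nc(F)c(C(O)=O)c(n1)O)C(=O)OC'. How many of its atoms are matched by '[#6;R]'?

The query [#6;R] means: carbon that is part of a ring.
Check the 15 heavy atoms by environment: 2× n (aromatic, in 6-ring) → no; 4× c (aromatic, in 6-ring) → match; 5× O (acyclic) → no; 3× C (acyclic) → no; 1× F (acyclic) → no.
That gives 4 matching atoms.

4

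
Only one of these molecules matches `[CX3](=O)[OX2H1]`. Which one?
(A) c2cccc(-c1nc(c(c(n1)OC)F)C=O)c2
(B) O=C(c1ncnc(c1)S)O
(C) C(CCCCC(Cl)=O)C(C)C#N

B

[CX3](=O)[OX2H1] describes an sp2 carbon double-bonded to O and single-bonded to an -OH oxygen (a carboxylic acid).
(A) has an aldehyde (-CHO) but there is no singly-bonded oxygen on the carbonyl carbon.
(B) contains a carboxylic acid group (-C(=O)OH), which satisfies every atom and bond constraint.
(C) has an acyl chloride (-C(=O)Cl) but the carbonyl is bonded to Cl, not to an -OH oxygen.
So the answer is (B).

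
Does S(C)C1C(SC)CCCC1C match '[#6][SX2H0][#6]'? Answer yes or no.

Yes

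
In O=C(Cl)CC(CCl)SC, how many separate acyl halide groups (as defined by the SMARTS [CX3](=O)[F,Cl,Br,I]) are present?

1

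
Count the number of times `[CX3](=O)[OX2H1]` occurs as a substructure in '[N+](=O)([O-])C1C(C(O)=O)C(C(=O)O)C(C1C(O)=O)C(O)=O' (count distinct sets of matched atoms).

4

[CX3](=O)[OX2H1] is the SMARTS for a carboxylic acid: an sp2 carbon double-bonded to O and single-bonded to an -OH oxygen.
The molecule carries 4 separate instances of a carboxylic acid group (-C(=O)OH) meeting every constraint; each maps to a distinct set of atoms, giving 4 matches.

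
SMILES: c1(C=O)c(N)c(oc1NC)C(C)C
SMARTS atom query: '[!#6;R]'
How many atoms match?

The query [!#6;R] means: non-carbon atom that is part of a ring.
Check the 13 heavy atoms by environment: 1× o (aromatic, in 5-ring) → match; 4× c (aromatic, in 5-ring) → no; 2× N (acyclic) → no; 5× C (acyclic) → no; 1× O (acyclic) → no.
That gives 1 matching atom.

1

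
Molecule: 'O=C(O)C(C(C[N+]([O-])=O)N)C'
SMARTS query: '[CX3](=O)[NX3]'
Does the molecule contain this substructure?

No

The pattern [CX3](=O)[NX3] describes a carbonyl carbon bonded to a trivalent nitrogen — an amide.
The closest candidate here is a primary amino group (-NH2), but the -NH2 is not attached to a carbonyl carbon. No other fragment satisfies the full query, so there is no match.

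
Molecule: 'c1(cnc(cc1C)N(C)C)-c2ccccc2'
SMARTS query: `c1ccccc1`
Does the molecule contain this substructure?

Yes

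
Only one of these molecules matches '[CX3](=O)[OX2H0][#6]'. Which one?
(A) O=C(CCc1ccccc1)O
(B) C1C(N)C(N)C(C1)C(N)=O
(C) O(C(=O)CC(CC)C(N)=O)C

[CX3](=O)[OX2H0][#6] describes a carbonyl carbon bonded to an oxygen that is itself bonded to carbon (no H on that O) (an ester).
(A) has a carboxylic acid group (-C(=O)OH) but the singly-bonded O carries H (OX2H1, not H0).
(B) has a primary amide (-C(=O)NH2) but the carbonyl is bonded to N, not to an O-C linkage.
(C) contains a methyl-ester group (-C(=O)OCH3), which satisfies every atom and bond constraint.
So the answer is (C).

C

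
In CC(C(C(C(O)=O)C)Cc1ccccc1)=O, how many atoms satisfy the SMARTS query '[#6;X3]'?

8

The query [#6;X3] means: any carbon (aromatic or not) with three total connections.
Check the 16 heavy atoms by environment: 5× C (X4) → no; 2× C (X3) → match; 2× O (X1) → no; 1× O (X2) → no; 6× c (aromatic, X3) → match.
Summing the matching environments: 2 + 6 = 8 matching atoms.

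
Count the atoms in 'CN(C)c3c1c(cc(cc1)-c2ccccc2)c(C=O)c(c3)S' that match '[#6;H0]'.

The query [#6;H0] means: any carbon with no attached hydrogen.
Check the 22 heavy atoms by environment: 7× c (aromatic, H0) → match; 9× c (aromatic, H1) → no; 1× S (H1) → no; 1× N (H0) → no; 2× C (H3) → no; 1× C (H1) → no; 1× O (H0) → no.
That gives 7 matching atoms.

7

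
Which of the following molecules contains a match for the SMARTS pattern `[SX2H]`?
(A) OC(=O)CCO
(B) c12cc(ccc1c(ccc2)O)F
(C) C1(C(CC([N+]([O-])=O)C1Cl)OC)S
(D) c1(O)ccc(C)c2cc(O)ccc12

[SX2H] describes an aliphatic sulfur with two connections, one being H (a thiol).
(A) has a hydroxyl group (-OH) but it is an -OH, not an -SH.
(B) has a hydroxyl group (-OH) but it is an -OH, not an -SH.
(C) contains a thiol (-SH), which satisfies every atom and bond constraint.
(D) has a hydroxyl group (-OH) but it is an -OH, not an -SH.
So the answer is (C).

C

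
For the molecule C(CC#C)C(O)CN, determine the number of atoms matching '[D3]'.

1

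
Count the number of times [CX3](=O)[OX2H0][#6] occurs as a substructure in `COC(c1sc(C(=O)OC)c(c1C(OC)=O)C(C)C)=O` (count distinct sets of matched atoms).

[CX3](=O)[OX2H0][#6] is the SMARTS for an ester: a carbonyl carbon bonded to an oxygen that is itself bonded to carbon (no H on that O).
The molecule carries 3 separate instances of a methyl-ester group (-C(=O)OCH3) meeting every constraint; each maps to a distinct set of atoms, giving 3 matches.

3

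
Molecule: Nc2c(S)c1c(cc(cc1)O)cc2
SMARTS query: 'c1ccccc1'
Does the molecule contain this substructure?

The pattern c1ccccc1 describes six aromatic carbons in a ring — a benzene ring.
The required atom environment is present in the molecule, so the pattern matches.

Yes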